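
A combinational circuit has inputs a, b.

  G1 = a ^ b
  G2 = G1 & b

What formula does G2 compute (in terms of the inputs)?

G1 = a ^ b
G2 = G1 & b = (a ^ b) & b

(a ^ b) & b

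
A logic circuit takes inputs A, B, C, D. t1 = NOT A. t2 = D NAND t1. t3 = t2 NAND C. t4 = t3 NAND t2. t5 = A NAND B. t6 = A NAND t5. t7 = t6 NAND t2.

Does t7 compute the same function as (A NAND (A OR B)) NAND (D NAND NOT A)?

No

t1 = NOT A
t2 = D NAND t1 = D NAND NOT A
t5 = A NAND B
t6 = A NAND t5 = A NAND (A NAND B)
t7 = t6 NAND t2 = (A NAND (A NAND B)) NAND (D NAND NOT A)
At A=1, B=1, C=0, D=0: circuit gives 0, formula gives 1.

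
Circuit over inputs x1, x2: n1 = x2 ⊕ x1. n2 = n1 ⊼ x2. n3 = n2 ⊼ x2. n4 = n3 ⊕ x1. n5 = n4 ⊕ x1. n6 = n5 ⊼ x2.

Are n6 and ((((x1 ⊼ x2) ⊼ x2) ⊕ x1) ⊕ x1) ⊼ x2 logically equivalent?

No

n1 = x2 ⊕ x1
n2 = n1 ⊼ x2 = (x2 ⊕ x1) ⊼ x2
n3 = n2 ⊼ x2 = ((x2 ⊕ x1) ⊼ x2) ⊼ x2
n4 = n3 ⊕ x1 = (((x2 ⊕ x1) ⊼ x2) ⊼ x2) ⊕ x1
n5 = n4 ⊕ x1 = ((((x2 ⊕ x1) ⊼ x2) ⊼ x2) ⊕ x1) ⊕ x1
n6 = n5 ⊼ x2 = (((((x2 ⊕ x1) ⊼ x2) ⊼ x2) ⊕ x1) ⊕ x1) ⊼ x2
At x1=0, x2=1: circuit gives 0, formula gives 1.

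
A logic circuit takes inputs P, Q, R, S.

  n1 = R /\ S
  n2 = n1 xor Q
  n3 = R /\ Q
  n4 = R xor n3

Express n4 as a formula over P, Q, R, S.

n3 = R /\ Q
n4 = R xor n3 = R xor (R /\ Q)

R xor (R /\ Q)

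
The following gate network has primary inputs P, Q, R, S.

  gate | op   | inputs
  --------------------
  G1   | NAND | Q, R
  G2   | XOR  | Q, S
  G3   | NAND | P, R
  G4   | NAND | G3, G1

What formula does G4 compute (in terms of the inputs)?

G1 = Q NAND R
G3 = P NAND R
G4 = G3 NAND G1 = (P NAND R) NAND (Q NAND R)

(P NAND R) NAND (Q NAND R)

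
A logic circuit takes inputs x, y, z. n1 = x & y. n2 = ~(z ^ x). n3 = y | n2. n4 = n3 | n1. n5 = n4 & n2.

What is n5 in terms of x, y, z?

n1 = x & y
n2 = ~(z ^ x)
n3 = y | n2 = y | (~(z ^ x))
n4 = n3 | n1 = (y | (~(z ^ x))) | (x & y)
n5 = n4 & n2 = ((y | (~(z ^ x))) | (x & y)) & (~(z ^ x))

((y | (~(z ^ x))) | (x & y)) & (~(z ^ x))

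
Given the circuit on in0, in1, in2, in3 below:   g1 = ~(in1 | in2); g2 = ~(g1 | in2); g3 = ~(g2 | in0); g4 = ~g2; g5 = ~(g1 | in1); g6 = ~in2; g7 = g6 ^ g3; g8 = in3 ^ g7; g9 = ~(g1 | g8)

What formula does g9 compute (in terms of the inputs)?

g1 = ~(in1 | in2)
g2 = ~(g1 | in2) = ~((~(in1 | in2)) | in2)
g3 = ~(g2 | in0) = ~((~((~(in1 | in2)) | in2)) | in0)
g6 = ~in2
g7 = g6 ^ g3 = ~in2 ^ (~((~((~(in1 | in2)) | in2)) | in0))
g8 = in3 ^ g7 = in3 ^ (~in2 ^ (~((~((~(in1 | in2)) | in2)) | in0)))
g9 = ~(g1 | g8) = ~((~(in1 | in2)) | (in3 ^ (~in2 ^ (~((~((~(in1 | in2)) | in2)) | in0)))))

~((~(in1 | in2)) | (in3 ^ (~in2 ^ (~((~((~(in1 | in2)) | in2)) | in0)))))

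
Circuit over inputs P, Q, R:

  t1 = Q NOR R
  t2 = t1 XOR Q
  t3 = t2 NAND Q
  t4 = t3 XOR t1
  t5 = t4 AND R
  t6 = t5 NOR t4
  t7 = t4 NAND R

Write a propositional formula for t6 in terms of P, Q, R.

t1 = Q NOR R
t2 = t1 XOR Q = (Q NOR R) XOR Q
t3 = t2 NAND Q = ((Q NOR R) XOR Q) NAND Q
t4 = t3 XOR t1 = (((Q NOR R) XOR Q) NAND Q) XOR (Q NOR R)
t5 = t4 AND R = ((((Q NOR R) XOR Q) NAND Q) XOR (Q NOR R)) AND R
t6 = t5 NOR t4 = (((((Q NOR R) XOR Q) NAND Q) XOR (Q NOR R)) AND R) NOR ((((Q NOR R) XOR Q) NAND Q) XOR (Q NOR R))

(((((Q NOR R) XOR Q) NAND Q) XOR (Q NOR R)) AND R) NOR ((((Q NOR R) XOR Q) NAND Q) XOR (Q NOR R))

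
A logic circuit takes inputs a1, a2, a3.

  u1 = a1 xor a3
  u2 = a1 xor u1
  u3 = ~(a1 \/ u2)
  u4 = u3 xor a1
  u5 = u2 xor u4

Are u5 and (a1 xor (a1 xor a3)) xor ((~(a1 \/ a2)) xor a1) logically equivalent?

u1 = a1 xor a3
u2 = a1 xor u1 = a1 xor (a1 xor a3)
u3 = ~(a1 \/ u2) = ~(a1 \/ (a1 xor (a1 xor a3)))
u4 = u3 xor a1 = (~(a1 \/ (a1 xor (a1 xor a3)))) xor a1
u5 = u2 xor u4 = (a1 xor (a1 xor a3)) xor ((~(a1 \/ (a1 xor (a1 xor a3)))) xor a1)
At a1=0, a2=0, a3=1: circuit gives 1, formula gives 0.

No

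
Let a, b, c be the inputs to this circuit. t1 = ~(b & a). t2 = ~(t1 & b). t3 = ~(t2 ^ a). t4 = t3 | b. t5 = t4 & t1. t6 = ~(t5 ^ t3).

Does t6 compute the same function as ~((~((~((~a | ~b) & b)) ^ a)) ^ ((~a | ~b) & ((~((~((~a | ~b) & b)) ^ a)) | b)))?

Yes

t1 = ~(b & a)
t2 = ~(t1 & b) = ~((~(b & a)) & b)
t3 = ~(t2 ^ a) = ~((~((~(b & a)) & b)) ^ a)
t4 = t3 | b = (~((~((~(b & a)) & b)) ^ a)) | b
t5 = t4 & t1 = ((~((~((~(b & a)) & b)) ^ a)) | b) & (~(b & a))
t6 = ~(t5 ^ t3) = ~((((~((~((~(b & a)) & b)) ^ a)) | b) & (~(b & a))) ^ (~((~((~(b & a)) & b)) ^ a)))
At a=1, b=1, c=0: circuit gives 0, formula gives 0.
At a=0, b=0, c=0: circuit gives 1, formula gives 1.
Agrees on all 8 inputs.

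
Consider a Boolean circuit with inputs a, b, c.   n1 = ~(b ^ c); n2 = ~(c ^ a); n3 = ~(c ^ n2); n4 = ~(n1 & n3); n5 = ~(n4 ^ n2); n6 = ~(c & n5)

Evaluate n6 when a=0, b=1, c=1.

n1 = ~(1 ^ 1) = 1
n2 = ~(1 ^ 0) = 0
n3 = ~(1 ^ 0) = 0
n4 = ~(1 & 0) = 1
n5 = ~(1 ^ 0) = 0
n6 = ~(1 & 0) = 1

1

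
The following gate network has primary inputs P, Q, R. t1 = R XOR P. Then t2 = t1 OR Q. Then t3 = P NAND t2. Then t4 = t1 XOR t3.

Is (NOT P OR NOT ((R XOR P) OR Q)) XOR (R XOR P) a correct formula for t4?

t1 = R XOR P
t2 = t1 OR Q = (R XOR P) OR Q
t3 = P NAND t2 = P NAND ((R XOR P) OR Q)
t4 = t1 XOR t3 = (R XOR P) XOR (P NAND ((R XOR P) OR Q))
At P=0, Q=0, R=1: circuit gives 0, formula gives 0.
At P=0, Q=0, R=0: circuit gives 1, formula gives 1.
Agrees on all 8 inputs.

Yes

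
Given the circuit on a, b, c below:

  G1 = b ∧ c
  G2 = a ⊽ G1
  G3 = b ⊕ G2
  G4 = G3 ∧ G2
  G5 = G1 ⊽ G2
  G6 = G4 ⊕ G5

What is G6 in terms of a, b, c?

G1 = b ∧ c
G2 = a ⊽ G1 = a ⊽ (b ∧ c)
G3 = b ⊕ G2 = b ⊕ (a ⊽ (b ∧ c))
G4 = G3 ∧ G2 = (b ⊕ (a ⊽ (b ∧ c))) ∧ (a ⊽ (b ∧ c))
G5 = G1 ⊽ G2 = (b ∧ c) ⊽ (a ⊽ (b ∧ c))
G6 = G4 ⊕ G5 = ((b ⊕ (a ⊽ (b ∧ c))) ∧ (a ⊽ (b ∧ c))) ⊕ ((b ∧ c) ⊽ (a ⊽ (b ∧ c)))

((b ⊕ (a ⊽ (b ∧ c))) ∧ (a ⊽ (b ∧ c))) ⊕ ((b ∧ c) ⊽ (a ⊽ (b ∧ c)))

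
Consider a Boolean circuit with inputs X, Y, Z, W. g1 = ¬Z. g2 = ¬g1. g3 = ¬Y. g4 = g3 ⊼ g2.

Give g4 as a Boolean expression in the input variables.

¬Y ⊼ ¬¬Z

g1 = ¬Z
g2 = ¬g1 = ¬¬Z
g3 = ¬Y
g4 = g3 ⊼ g2 = ¬Y ⊼ ¬¬Z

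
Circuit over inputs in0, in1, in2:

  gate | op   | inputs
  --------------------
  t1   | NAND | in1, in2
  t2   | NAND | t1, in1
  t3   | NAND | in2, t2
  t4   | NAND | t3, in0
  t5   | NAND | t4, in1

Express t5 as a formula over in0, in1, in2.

((in2 NAND ((in1 NAND in2) NAND in1)) NAND in0) NAND in1

t1 = in1 NAND in2
t2 = t1 NAND in1 = (in1 NAND in2) NAND in1
t3 = in2 NAND t2 = in2 NAND ((in1 NAND in2) NAND in1)
t4 = t3 NAND in0 = (in2 NAND ((in1 NAND in2) NAND in1)) NAND in0
t5 = t4 NAND in1 = ((in2 NAND ((in1 NAND in2) NAND in1)) NAND in0) NAND in1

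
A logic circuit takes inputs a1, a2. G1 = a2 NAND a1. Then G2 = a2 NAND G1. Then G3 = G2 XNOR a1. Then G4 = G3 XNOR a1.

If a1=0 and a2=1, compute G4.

0

G1 = 1 NAND 0 = 1
G2 = 1 NAND 1 = 0
G3 = 0 XNOR 0 = 1
G4 = 1 XNOR 0 = 0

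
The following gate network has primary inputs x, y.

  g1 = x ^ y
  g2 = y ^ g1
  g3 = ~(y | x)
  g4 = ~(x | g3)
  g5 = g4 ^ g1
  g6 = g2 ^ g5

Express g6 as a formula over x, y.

(y ^ (x ^ y)) ^ ((~(x | (~(y | x)))) ^ (x ^ y))

g1 = x ^ y
g2 = y ^ g1 = y ^ (x ^ y)
g3 = ~(y | x)
g4 = ~(x | g3) = ~(x | (~(y | x)))
g5 = g4 ^ g1 = (~(x | (~(y | x)))) ^ (x ^ y)
g6 = g2 ^ g5 = (y ^ (x ^ y)) ^ ((~(x | (~(y | x)))) ^ (x ^ y))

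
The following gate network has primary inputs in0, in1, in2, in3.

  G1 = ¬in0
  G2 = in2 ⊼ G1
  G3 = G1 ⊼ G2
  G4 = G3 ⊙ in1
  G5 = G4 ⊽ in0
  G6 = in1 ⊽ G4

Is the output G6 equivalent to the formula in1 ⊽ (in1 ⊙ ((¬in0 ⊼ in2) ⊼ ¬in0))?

Yes

G1 = ¬in0
G2 = in2 ⊼ G1 = in2 ⊼ ¬in0
G3 = G1 ⊼ G2 = ¬in0 ⊼ (in2 ⊼ ¬in0)
G4 = G3 ⊙ in1 = (¬in0 ⊼ (in2 ⊼ ¬in0)) ⊙ in1
G6 = in1 ⊽ G4 = in1 ⊽ ((¬in0 ⊼ (in2 ⊼ ¬in0)) ⊙ in1)
At in0=0, in1=0, in2=0, in3=0: circuit gives 0, formula gives 0.
At in0=0, in1=0, in2=1, in3=0: circuit gives 1, formula gives 1.
Agrees on all 16 inputs.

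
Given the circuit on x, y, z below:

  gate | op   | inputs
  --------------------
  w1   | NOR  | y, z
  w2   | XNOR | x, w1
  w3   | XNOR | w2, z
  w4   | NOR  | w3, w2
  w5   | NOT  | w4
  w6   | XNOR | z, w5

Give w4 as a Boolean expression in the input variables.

((x XNOR (y NOR z)) XNOR z) NOR (x XNOR (y NOR z))

w1 = y NOR z
w2 = x XNOR w1 = x XNOR (y NOR z)
w3 = w2 XNOR z = (x XNOR (y NOR z)) XNOR z
w4 = w3 NOR w2 = ((x XNOR (y NOR z)) XNOR z) NOR (x XNOR (y NOR z))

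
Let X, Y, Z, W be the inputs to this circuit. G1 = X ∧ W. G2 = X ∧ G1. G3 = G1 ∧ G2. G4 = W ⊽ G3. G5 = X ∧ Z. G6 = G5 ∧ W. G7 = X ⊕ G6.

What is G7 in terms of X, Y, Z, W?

X ⊕ ((X ∧ Z) ∧ W)

G5 = X ∧ Z
G6 = G5 ∧ W = (X ∧ Z) ∧ W
G7 = X ⊕ G6 = X ⊕ ((X ∧ Z) ∧ W)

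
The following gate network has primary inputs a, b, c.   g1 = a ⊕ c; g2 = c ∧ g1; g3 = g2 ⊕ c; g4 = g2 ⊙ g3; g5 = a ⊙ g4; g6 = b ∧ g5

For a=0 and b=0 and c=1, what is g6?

g1 = 0 ⊕ 1 = 1
g2 = 1 ∧ 1 = 1
g3 = 1 ⊕ 1 = 0
g4 = 1 ⊙ 0 = 0
g5 = 0 ⊙ 0 = 1
g6 = 0 ∧ 1 = 0

0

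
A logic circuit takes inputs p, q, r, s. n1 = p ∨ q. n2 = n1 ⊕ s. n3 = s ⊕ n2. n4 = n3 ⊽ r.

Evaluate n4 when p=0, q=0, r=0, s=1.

1

n1 = 0 ∨ 0 = 0
n2 = 0 ⊕ 1 = 1
n3 = 1 ⊕ 1 = 0
n4 = 0 ⊽ 0 = 1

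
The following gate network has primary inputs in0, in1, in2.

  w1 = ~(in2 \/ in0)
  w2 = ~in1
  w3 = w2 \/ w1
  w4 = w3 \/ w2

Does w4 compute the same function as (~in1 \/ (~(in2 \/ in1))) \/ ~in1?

No

w1 = ~(in2 \/ in0)
w2 = ~in1
w3 = w2 \/ w1 = ~in1 \/ (~(in2 \/ in0))
w4 = w3 \/ w2 = (~in1 \/ (~(in2 \/ in0))) \/ ~in1
At in0=0, in1=1, in2=0: circuit gives 1, formula gives 0.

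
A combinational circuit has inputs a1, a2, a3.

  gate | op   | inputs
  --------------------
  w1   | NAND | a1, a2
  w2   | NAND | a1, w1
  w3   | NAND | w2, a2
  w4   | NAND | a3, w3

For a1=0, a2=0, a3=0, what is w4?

w1 = 0 NAND 0 = 1
w2 = 0 NAND 1 = 1
w3 = 1 NAND 0 = 1
w4 = 0 NAND 1 = 1

1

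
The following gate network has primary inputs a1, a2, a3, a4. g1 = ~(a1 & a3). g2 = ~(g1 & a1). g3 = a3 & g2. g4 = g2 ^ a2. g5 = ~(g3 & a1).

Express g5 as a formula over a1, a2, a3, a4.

g1 = ~(a1 & a3)
g2 = ~(g1 & a1) = ~((~(a1 & a3)) & a1)
g3 = a3 & g2 = a3 & (~((~(a1 & a3)) & a1))
g5 = ~(g3 & a1) = ~((a3 & (~((~(a1 & a3)) & a1))) & a1)

~((a3 & (~((~(a1 & a3)) & a1))) & a1)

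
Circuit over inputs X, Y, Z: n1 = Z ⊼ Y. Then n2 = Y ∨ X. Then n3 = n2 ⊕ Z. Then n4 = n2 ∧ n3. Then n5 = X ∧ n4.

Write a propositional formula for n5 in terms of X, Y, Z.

n2 = Y ∨ X
n3 = n2 ⊕ Z = (Y ∨ X) ⊕ Z
n4 = n2 ∧ n3 = (Y ∨ X) ∧ ((Y ∨ X) ⊕ Z)
n5 = X ∧ n4 = X ∧ ((Y ∨ X) ∧ ((Y ∨ X) ⊕ Z))

X ∧ ((Y ∨ X) ∧ ((Y ∨ X) ⊕ Z))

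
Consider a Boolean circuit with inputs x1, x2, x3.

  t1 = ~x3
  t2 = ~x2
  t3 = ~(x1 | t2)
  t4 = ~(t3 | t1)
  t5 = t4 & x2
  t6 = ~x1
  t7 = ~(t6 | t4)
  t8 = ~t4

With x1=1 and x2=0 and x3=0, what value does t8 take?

1

t1 = ~0 = 1
t2 = ~0 = 1
t3 = ~(1 | 1) = 0
t4 = ~(0 | 1) = 0
t8 = ~0 = 1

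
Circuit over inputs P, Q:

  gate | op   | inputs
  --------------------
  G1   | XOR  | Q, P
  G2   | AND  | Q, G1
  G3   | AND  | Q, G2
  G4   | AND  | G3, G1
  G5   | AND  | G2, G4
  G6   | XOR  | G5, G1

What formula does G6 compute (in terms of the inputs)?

((Q AND (Q XOR P)) AND ((Q AND (Q AND (Q XOR P))) AND (Q XOR P))) XOR (Q XOR P)

G1 = Q XOR P
G2 = Q AND G1 = Q AND (Q XOR P)
G3 = Q AND G2 = Q AND (Q AND (Q XOR P))
G4 = G3 AND G1 = (Q AND (Q AND (Q XOR P))) AND (Q XOR P)
G5 = G2 AND G4 = (Q AND (Q XOR P)) AND ((Q AND (Q AND (Q XOR P))) AND (Q XOR P))
G6 = G5 XOR G1 = ((Q AND (Q XOR P)) AND ((Q AND (Q AND (Q XOR P))) AND (Q XOR P))) XOR (Q XOR P)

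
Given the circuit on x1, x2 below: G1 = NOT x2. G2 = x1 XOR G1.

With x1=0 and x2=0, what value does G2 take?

G1 = NOT 0 = 1
G2 = 0 XOR 1 = 1

1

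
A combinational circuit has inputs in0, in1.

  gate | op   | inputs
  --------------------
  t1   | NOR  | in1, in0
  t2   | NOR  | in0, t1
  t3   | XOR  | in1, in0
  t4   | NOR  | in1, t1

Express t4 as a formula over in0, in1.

t1 = in1 NOR in0
t4 = in1 NOR t1 = in1 NOR (in1 NOR in0)

in1 NOR (in1 NOR in0)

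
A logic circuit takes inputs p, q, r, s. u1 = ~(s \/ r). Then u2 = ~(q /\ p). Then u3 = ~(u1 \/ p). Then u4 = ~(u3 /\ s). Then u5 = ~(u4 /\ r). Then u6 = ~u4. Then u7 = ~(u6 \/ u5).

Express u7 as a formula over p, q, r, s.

u1 = ~(s \/ r)
u3 = ~(u1 \/ p) = ~((~(s \/ r)) \/ p)
u4 = ~(u3 /\ s) = ~((~((~(s \/ r)) \/ p)) /\ s)
u5 = ~(u4 /\ r) = ~((~((~((~(s \/ r)) \/ p)) /\ s)) /\ r)
u6 = ~u4 = ~(~((~((~(s \/ r)) \/ p)) /\ s))
u7 = ~(u6 \/ u5) = ~(~(~((~((~(s \/ r)) \/ p)) /\ s)) \/ (~((~((~((~(s \/ r)) \/ p)) /\ s)) /\ r)))

~(~(~((~((~(s \/ r)) \/ p)) /\ s)) \/ (~((~((~((~(s \/ r)) \/ p)) /\ s)) /\ r)))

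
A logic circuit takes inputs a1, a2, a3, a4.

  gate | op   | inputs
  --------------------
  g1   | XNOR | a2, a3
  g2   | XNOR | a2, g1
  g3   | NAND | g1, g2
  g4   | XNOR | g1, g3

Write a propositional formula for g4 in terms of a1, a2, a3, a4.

g1 = a2 XNOR a3
g2 = a2 XNOR g1 = a2 XNOR (a2 XNOR a3)
g3 = g1 NAND g2 = (a2 XNOR a3) NAND (a2 XNOR (a2 XNOR a3))
g4 = g1 XNOR g3 = (a2 XNOR a3) XNOR ((a2 XNOR a3) NAND (a2 XNOR (a2 XNOR a3)))

(a2 XNOR a3) XNOR ((a2 XNOR a3) NAND (a2 XNOR (a2 XNOR a3)))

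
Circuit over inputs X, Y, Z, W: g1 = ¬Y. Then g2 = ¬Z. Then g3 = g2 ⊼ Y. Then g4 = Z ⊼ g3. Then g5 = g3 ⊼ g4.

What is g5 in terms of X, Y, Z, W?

g2 = ¬Z
g3 = g2 ⊼ Y = ¬Z ⊼ Y
g4 = Z ⊼ g3 = Z ⊼ (¬Z ⊼ Y)
g5 = g3 ⊼ g4 = (¬Z ⊼ Y) ⊼ (Z ⊼ (¬Z ⊼ Y))

(¬Z ⊼ Y) ⊼ (Z ⊼ (¬Z ⊼ Y))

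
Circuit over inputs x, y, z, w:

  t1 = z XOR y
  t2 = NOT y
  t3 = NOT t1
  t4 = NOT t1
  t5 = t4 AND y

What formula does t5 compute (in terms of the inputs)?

NOT (z XOR y) AND y

t1 = z XOR y
t4 = NOT t1 = NOT (z XOR y)
t5 = t4 AND y = NOT (z XOR y) AND y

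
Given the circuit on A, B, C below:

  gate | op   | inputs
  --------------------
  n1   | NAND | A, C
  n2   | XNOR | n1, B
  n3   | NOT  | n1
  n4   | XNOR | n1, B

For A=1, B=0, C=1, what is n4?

n1 = 1 NAND 1 = 0
n4 = 0 XNOR 0 = 1

1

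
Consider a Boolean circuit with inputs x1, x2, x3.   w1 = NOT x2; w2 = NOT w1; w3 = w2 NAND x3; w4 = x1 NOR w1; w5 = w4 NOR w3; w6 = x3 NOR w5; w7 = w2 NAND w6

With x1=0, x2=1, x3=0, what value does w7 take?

0

w1 = NOT 1 = 0
w2 = NOT 0 = 1
w3 = 1 NAND 0 = 1
w4 = 0 NOR 0 = 1
w5 = 1 NOR 1 = 0
w6 = 0 NOR 0 = 1
w7 = 1 NAND 1 = 0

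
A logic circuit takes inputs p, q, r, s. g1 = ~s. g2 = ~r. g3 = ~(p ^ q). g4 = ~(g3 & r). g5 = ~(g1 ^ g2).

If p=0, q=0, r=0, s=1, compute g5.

0

g1 = ~1 = 0
g2 = ~0 = 1
g5 = ~(0 ^ 1) = 0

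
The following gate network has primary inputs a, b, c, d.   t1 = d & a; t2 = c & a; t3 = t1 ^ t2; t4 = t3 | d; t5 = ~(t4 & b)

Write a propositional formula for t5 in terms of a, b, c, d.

t1 = d & a
t2 = c & a
t3 = t1 ^ t2 = (d & a) ^ (c & a)
t4 = t3 | d = ((d & a) ^ (c & a)) | d
t5 = ~(t4 & b) = ~((((d & a) ^ (c & a)) | d) & b)

~((((d & a) ^ (c & a)) | d) & b)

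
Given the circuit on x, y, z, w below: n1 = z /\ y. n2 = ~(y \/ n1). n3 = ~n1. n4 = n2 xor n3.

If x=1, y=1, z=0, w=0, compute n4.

n1 = 0 /\ 1 = 0
n2 = ~(1 \/ 0) = 0
n3 = ~0 = 1
n4 = 0 xor 1 = 1

1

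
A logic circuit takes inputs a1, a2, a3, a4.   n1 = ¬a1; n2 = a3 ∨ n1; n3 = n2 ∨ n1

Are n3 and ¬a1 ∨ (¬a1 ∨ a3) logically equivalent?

n1 = ¬a1
n2 = a3 ∨ n1 = a3 ∨ ¬a1
n3 = n2 ∨ n1 = (a3 ∨ ¬a1) ∨ ¬a1
At a1=1, a2=0, a3=0, a4=0: circuit gives 0, formula gives 0.
At a1=0, a2=0, a3=0, a4=0: circuit gives 1, formula gives 1.
Agrees on all 16 inputs.

Yes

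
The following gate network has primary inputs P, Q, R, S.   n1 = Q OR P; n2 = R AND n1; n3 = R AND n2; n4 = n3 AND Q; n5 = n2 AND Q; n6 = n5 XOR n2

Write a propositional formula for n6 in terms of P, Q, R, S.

n1 = Q OR P
n2 = R AND n1 = R AND (Q OR P)
n5 = n2 AND Q = (R AND (Q OR P)) AND Q
n6 = n5 XOR n2 = ((R AND (Q OR P)) AND Q) XOR (R AND (Q OR P))

((R AND (Q OR P)) AND Q) XOR (R AND (Q OR P))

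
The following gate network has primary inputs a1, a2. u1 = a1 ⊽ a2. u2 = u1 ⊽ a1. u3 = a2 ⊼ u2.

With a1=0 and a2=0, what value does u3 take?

1

u1 = 0 ⊽ 0 = 1
u2 = 1 ⊽ 0 = 0
u3 = 0 ⊼ 0 = 1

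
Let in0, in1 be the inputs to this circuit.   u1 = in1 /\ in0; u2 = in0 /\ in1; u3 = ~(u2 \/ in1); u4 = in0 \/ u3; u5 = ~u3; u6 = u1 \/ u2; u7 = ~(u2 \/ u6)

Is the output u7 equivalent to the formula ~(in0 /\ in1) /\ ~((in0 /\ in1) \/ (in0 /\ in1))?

Yes

u1 = in1 /\ in0
u2 = in0 /\ in1
u6 = u1 \/ u2 = (in1 /\ in0) \/ (in0 /\ in1)
u7 = ~(u2 \/ u6) = ~((in0 /\ in1) \/ ((in1 /\ in0) \/ (in0 /\ in1)))
At in0=1, in1=1: circuit gives 0, formula gives 0.
At in0=0, in1=0: circuit gives 1, formula gives 1.
Agrees on all 4 inputs.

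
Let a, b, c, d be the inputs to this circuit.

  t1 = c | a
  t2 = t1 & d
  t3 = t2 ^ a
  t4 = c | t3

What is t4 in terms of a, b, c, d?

t1 = c | a
t2 = t1 & d = (c | a) & d
t3 = t2 ^ a = ((c | a) & d) ^ a
t4 = c | t3 = c | (((c | a) & d) ^ a)

c | (((c | a) & d) ^ a)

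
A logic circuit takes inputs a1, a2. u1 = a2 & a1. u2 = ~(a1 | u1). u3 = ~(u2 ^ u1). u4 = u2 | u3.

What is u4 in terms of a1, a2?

u1 = a2 & a1
u2 = ~(a1 | u1) = ~(a1 | (a2 & a1))
u3 = ~(u2 ^ u1) = ~((~(a1 | (a2 & a1))) ^ (a2 & a1))
u4 = u2 | u3 = (~(a1 | (a2 & a1))) | (~((~(a1 | (a2 & a1))) ^ (a2 & a1)))

(~(a1 | (a2 & a1))) | (~((~(a1 | (a2 & a1))) ^ (a2 & a1)))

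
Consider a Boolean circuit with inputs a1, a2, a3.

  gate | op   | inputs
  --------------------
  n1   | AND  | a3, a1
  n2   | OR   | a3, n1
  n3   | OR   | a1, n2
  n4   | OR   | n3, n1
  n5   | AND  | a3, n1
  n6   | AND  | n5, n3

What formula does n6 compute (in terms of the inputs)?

n1 = a3 AND a1
n2 = a3 OR n1 = a3 OR (a3 AND a1)
n3 = a1 OR n2 = a1 OR (a3 OR (a3 AND a1))
n5 = a3 AND n1 = a3 AND (a3 AND a1)
n6 = n5 AND n3 = (a3 AND (a3 AND a1)) AND (a1 OR (a3 OR (a3 AND a1)))

(a3 AND (a3 AND a1)) AND (a1 OR (a3 OR (a3 AND a1)))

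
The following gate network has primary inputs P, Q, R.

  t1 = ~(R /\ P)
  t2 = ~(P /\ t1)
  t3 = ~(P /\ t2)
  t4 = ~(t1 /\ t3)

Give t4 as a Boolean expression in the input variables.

~((~(R /\ P)) /\ (~(P /\ (~(P /\ (~(R /\ P)))))))

t1 = ~(R /\ P)
t2 = ~(P /\ t1) = ~(P /\ (~(R /\ P)))
t3 = ~(P /\ t2) = ~(P /\ (~(P /\ (~(R /\ P)))))
t4 = ~(t1 /\ t3) = ~((~(R /\ P)) /\ (~(P /\ (~(P /\ (~(R /\ P)))))))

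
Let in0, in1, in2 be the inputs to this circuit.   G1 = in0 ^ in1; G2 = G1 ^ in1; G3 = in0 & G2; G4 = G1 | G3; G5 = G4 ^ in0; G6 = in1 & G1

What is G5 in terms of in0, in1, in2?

G1 = in0 ^ in1
G2 = G1 ^ in1 = (in0 ^ in1) ^ in1
G3 = in0 & G2 = in0 & ((in0 ^ in1) ^ in1)
G4 = G1 | G3 = (in0 ^ in1) | (in0 & ((in0 ^ in1) ^ in1))
G5 = G4 ^ in0 = ((in0 ^ in1) | (in0 & ((in0 ^ in1) ^ in1))) ^ in0

((in0 ^ in1) | (in0 & ((in0 ^ in1) ^ in1))) ^ in0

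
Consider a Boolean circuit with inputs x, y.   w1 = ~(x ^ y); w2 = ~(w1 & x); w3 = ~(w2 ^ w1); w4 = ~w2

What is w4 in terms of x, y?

w1 = ~(x ^ y)
w2 = ~(w1 & x) = ~((~(x ^ y)) & x)
w4 = ~w2 = ~(~((~(x ^ y)) & x))

~(~((~(x ^ y)) & x))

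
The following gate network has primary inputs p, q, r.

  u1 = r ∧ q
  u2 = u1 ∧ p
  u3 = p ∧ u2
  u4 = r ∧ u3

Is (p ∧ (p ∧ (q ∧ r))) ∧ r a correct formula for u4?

Yes

u1 = r ∧ q
u2 = u1 ∧ p = (r ∧ q) ∧ p
u3 = p ∧ u2 = p ∧ ((r ∧ q) ∧ p)
u4 = r ∧ u3 = r ∧ (p ∧ ((r ∧ q) ∧ p))
At p=0, q=0, r=0: circuit gives 0, formula gives 0.
At p=1, q=1, r=1: circuit gives 1, formula gives 1.
Agrees on all 8 inputs.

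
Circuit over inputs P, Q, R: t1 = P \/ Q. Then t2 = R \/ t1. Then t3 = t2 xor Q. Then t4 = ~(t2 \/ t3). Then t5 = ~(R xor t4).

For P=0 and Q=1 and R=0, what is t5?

t1 = 0 \/ 1 = 1
t2 = 0 \/ 1 = 1
t3 = 1 xor 1 = 0
t4 = ~(1 \/ 0) = 0
t5 = ~(0 xor 0) = 1

1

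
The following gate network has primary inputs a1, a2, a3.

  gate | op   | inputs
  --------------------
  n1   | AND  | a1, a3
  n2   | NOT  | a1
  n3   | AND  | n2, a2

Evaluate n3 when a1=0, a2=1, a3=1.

n2 = NOT 0 = 1
n3 = 1 AND 1 = 1

1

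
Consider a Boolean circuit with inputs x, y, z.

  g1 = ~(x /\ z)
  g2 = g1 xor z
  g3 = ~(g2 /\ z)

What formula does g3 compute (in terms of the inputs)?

~(((~(x /\ z)) xor z) /\ z)

g1 = ~(x /\ z)
g2 = g1 xor z = (~(x /\ z)) xor z
g3 = ~(g2 /\ z) = ~(((~(x /\ z)) xor z) /\ z)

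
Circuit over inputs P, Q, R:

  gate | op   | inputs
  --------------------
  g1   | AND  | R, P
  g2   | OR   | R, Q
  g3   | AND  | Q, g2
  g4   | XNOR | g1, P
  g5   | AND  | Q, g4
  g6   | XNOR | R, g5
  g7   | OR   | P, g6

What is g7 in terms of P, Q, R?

P OR (R XNOR (Q AND ((R AND P) XNOR P)))

g1 = R AND P
g4 = g1 XNOR P = (R AND P) XNOR P
g5 = Q AND g4 = Q AND ((R AND P) XNOR P)
g6 = R XNOR g5 = R XNOR (Q AND ((R AND P) XNOR P))
g7 = P OR g6 = P OR (R XNOR (Q AND ((R AND P) XNOR P)))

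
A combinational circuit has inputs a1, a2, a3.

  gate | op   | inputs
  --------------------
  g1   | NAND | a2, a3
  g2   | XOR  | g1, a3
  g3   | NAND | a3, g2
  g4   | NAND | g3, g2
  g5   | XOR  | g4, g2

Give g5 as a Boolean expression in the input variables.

g1 = a2 NAND a3
g2 = g1 XOR a3 = (a2 NAND a3) XOR a3
g3 = a3 NAND g2 = a3 NAND ((a2 NAND a3) XOR a3)
g4 = g3 NAND g2 = (a3 NAND ((a2 NAND a3) XOR a3)) NAND ((a2 NAND a3) XOR a3)
g5 = g4 XOR g2 = ((a3 NAND ((a2 NAND a3) XOR a3)) NAND ((a2 NAND a3) XOR a3)) XOR ((a2 NAND a3) XOR a3)

((a3 NAND ((a2 NAND a3) XOR a3)) NAND ((a2 NAND a3) XOR a3)) XOR ((a2 NAND a3) XOR a3)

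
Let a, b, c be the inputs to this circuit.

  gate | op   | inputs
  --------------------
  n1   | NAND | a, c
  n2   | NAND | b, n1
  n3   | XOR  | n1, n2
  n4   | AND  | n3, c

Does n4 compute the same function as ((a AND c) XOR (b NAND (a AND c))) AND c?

n1 = a NAND c
n2 = b NAND n1 = b NAND (a NAND c)
n3 = n1 XOR n2 = (a NAND c) XOR (b NAND (a NAND c))
n4 = n3 AND c = ((a NAND c) XOR (b NAND (a NAND c))) AND c
At a=0, b=0, c=1: circuit gives 0, formula gives 1.

No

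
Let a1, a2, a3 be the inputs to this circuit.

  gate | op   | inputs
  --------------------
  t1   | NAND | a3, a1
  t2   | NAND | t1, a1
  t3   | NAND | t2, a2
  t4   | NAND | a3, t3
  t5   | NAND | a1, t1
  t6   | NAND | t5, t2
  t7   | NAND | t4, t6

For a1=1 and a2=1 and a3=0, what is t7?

t1 = 0 NAND 1 = 1
t2 = 1 NAND 1 = 0
t3 = 0 NAND 1 = 1
t4 = 0 NAND 1 = 1
t5 = 1 NAND 1 = 0
t6 = 0 NAND 0 = 1
t7 = 1 NAND 1 = 0

0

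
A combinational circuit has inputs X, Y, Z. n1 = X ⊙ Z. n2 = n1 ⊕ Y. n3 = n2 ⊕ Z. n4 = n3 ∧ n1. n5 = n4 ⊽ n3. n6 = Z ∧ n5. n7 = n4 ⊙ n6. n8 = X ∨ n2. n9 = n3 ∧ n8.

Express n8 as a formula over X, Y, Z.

n1 = X ⊙ Z
n2 = n1 ⊕ Y = (X ⊙ Z) ⊕ Y
n8 = X ∨ n2 = X ∨ ((X ⊙ Z) ⊕ Y)

X ∨ ((X ⊙ Z) ⊕ Y)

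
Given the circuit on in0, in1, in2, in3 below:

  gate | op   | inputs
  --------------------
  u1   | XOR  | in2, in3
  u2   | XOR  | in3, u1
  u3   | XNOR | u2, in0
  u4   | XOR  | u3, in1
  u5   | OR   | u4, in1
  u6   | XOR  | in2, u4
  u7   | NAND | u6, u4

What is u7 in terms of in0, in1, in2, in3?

(in2 XOR (((in3 XOR (in2 XOR in3)) XNOR in0) XOR in1)) NAND (((in3 XOR (in2 XOR in3)) XNOR in0) XOR in1)

u1 = in2 XOR in3
u2 = in3 XOR u1 = in3 XOR (in2 XOR in3)
u3 = u2 XNOR in0 = (in3 XOR (in2 XOR in3)) XNOR in0
u4 = u3 XOR in1 = ((in3 XOR (in2 XOR in3)) XNOR in0) XOR in1
u6 = in2 XOR u4 = in2 XOR (((in3 XOR (in2 XOR in3)) XNOR in0) XOR in1)
u7 = u6 NAND u4 = (in2 XOR (((in3 XOR (in2 XOR in3)) XNOR in0) XOR in1)) NAND (((in3 XOR (in2 XOR in3)) XNOR in0) XOR in1)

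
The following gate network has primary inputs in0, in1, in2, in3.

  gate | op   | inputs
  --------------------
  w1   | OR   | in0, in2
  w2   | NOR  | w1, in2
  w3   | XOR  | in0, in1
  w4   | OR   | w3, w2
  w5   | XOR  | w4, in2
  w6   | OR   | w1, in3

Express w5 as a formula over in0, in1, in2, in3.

w1 = in0 OR in2
w2 = w1 NOR in2 = (in0 OR in2) NOR in2
w3 = in0 XOR in1
w4 = w3 OR w2 = (in0 XOR in1) OR ((in0 OR in2) NOR in2)
w5 = w4 XOR in2 = ((in0 XOR in1) OR ((in0 OR in2) NOR in2)) XOR in2

((in0 XOR in1) OR ((in0 OR in2) NOR in2)) XOR in2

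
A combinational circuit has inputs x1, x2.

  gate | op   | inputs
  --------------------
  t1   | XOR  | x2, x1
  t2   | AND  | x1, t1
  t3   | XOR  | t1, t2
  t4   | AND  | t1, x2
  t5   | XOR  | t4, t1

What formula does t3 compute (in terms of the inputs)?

(x2 XOR x1) XOR (x1 AND (x2 XOR x1))

t1 = x2 XOR x1
t2 = x1 AND t1 = x1 AND (x2 XOR x1)
t3 = t1 XOR t2 = (x2 XOR x1) XOR (x1 AND (x2 XOR x1))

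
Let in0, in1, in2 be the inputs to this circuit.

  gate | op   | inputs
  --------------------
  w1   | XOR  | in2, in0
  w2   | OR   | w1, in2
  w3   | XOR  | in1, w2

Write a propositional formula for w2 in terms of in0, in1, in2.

(in2 XOR in0) OR in2

w1 = in2 XOR in0
w2 = w1 OR in2 = (in2 XOR in0) OR in2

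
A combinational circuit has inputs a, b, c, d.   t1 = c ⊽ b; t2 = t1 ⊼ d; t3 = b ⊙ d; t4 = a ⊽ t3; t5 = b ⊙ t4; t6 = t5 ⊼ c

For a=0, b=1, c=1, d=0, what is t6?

0

t3 = 1 ⊙ 0 = 0
t4 = 0 ⊽ 0 = 1
t5 = 1 ⊙ 1 = 1
t6 = 1 ⊼ 1 = 0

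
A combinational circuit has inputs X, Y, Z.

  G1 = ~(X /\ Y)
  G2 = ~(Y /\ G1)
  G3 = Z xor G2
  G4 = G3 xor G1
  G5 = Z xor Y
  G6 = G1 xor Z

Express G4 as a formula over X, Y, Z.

G1 = ~(X /\ Y)
G2 = ~(Y /\ G1) = ~(Y /\ (~(X /\ Y)))
G3 = Z xor G2 = Z xor (~(Y /\ (~(X /\ Y))))
G4 = G3 xor G1 = (Z xor (~(Y /\ (~(X /\ Y))))) xor (~(X /\ Y))

(Z xor (~(Y /\ (~(X /\ Y))))) xor (~(X /\ Y))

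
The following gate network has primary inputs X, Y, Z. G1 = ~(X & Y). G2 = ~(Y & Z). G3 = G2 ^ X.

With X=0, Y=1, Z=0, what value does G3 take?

G2 = ~(1 & 0) = 1
G3 = 1 ^ 0 = 1

1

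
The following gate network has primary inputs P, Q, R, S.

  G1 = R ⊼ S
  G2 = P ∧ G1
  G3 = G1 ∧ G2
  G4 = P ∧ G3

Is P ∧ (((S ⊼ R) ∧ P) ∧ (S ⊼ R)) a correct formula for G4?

G1 = R ⊼ S
G2 = P ∧ G1 = P ∧ (R ⊼ S)
G3 = G1 ∧ G2 = (R ⊼ S) ∧ (P ∧ (R ⊼ S))
G4 = P ∧ G3 = P ∧ ((R ⊼ S) ∧ (P ∧ (R ⊼ S)))
At P=0, Q=0, R=0, S=0: circuit gives 0, formula gives 0.
At P=1, Q=0, R=0, S=0: circuit gives 1, formula gives 1.
Agrees on all 16 inputs.

Yes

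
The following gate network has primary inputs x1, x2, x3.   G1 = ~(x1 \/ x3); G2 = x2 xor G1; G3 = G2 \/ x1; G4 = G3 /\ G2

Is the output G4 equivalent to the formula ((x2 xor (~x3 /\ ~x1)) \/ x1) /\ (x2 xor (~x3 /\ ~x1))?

G1 = ~(x1 \/ x3)
G2 = x2 xor G1 = x2 xor (~(x1 \/ x3))
G3 = G2 \/ x1 = (x2 xor (~(x1 \/ x3))) \/ x1
G4 = G3 /\ G2 = ((x2 xor (~(x1 \/ x3))) \/ x1) /\ (x2 xor (~(x1 \/ x3)))
At x1=0, x2=0, x3=1: circuit gives 0, formula gives 0.
At x1=0, x2=0, x3=0: circuit gives 1, formula gives 1.
Agrees on all 8 inputs.

Yes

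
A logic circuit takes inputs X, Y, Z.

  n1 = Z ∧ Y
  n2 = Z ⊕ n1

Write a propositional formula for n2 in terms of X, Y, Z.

Z ⊕ (Z ∧ Y)

n1 = Z ∧ Y
n2 = Z ⊕ n1 = Z ⊕ (Z ∧ Y)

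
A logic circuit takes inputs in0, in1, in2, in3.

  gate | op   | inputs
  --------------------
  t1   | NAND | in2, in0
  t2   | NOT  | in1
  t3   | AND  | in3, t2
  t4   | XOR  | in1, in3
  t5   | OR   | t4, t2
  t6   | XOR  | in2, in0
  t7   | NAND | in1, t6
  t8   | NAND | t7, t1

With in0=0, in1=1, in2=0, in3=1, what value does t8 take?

0

t1 = 0 NAND 0 = 1
t6 = 0 XOR 0 = 0
t7 = 1 NAND 0 = 1
t8 = 1 NAND 1 = 0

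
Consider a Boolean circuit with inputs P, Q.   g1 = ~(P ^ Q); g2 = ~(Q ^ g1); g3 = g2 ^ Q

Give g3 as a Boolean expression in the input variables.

(~(Q ^ (~(P ^ Q)))) ^ Q

g1 = ~(P ^ Q)
g2 = ~(Q ^ g1) = ~(Q ^ (~(P ^ Q)))
g3 = g2 ^ Q = (~(Q ^ (~(P ^ Q)))) ^ Q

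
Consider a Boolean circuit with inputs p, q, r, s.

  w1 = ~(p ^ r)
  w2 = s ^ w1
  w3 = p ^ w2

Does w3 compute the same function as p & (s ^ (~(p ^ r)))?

w1 = ~(p ^ r)
w2 = s ^ w1 = s ^ (~(p ^ r))
w3 = p ^ w2 = p ^ (s ^ (~(p ^ r)))
At p=0, q=0, r=0, s=0: circuit gives 1, formula gives 0.

No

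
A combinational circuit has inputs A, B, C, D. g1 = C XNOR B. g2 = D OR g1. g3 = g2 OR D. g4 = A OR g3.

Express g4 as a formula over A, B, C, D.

A OR ((D OR (C XNOR B)) OR D)

g1 = C XNOR B
g2 = D OR g1 = D OR (C XNOR B)
g3 = g2 OR D = (D OR (C XNOR B)) OR D
g4 = A OR g3 = A OR ((D OR (C XNOR B)) OR D)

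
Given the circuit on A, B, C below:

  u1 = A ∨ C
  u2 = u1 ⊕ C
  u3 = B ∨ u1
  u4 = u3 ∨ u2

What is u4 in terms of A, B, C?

(B ∨ (A ∨ C)) ∨ ((A ∨ C) ⊕ C)

u1 = A ∨ C
u2 = u1 ⊕ C = (A ∨ C) ⊕ C
u3 = B ∨ u1 = B ∨ (A ∨ C)
u4 = u3 ∨ u2 = (B ∨ (A ∨ C)) ∨ ((A ∨ C) ⊕ C)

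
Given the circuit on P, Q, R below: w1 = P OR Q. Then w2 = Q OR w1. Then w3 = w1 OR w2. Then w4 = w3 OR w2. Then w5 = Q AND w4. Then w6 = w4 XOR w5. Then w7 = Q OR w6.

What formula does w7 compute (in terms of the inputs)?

w1 = P OR Q
w2 = Q OR w1 = Q OR (P OR Q)
w3 = w1 OR w2 = (P OR Q) OR (Q OR (P OR Q))
w4 = w3 OR w2 = ((P OR Q) OR (Q OR (P OR Q))) OR (Q OR (P OR Q))
w5 = Q AND w4 = Q AND (((P OR Q) OR (Q OR (P OR Q))) OR (Q OR (P OR Q)))
w6 = w4 XOR w5 = (((P OR Q) OR (Q OR (P OR Q))) OR (Q OR (P OR Q))) XOR (Q AND (((P OR Q) OR (Q OR (P OR Q))) OR (Q OR (P OR Q))))
w7 = Q OR w6 = Q OR ((((P OR Q) OR (Q OR (P OR Q))) OR (Q OR (P OR Q))) XOR (Q AND (((P OR Q) OR (Q OR (P OR Q))) OR (Q OR (P OR Q)))))

Q OR ((((P OR Q) OR (Q OR (P OR Q))) OR (Q OR (P OR Q))) XOR (Q AND (((P OR Q) OR (Q OR (P OR Q))) OR (Q OR (P OR Q)))))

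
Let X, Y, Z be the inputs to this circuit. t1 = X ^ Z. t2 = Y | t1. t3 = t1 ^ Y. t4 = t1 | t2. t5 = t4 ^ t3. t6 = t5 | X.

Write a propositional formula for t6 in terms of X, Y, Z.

t1 = X ^ Z
t2 = Y | t1 = Y | (X ^ Z)
t3 = t1 ^ Y = (X ^ Z) ^ Y
t4 = t1 | t2 = (X ^ Z) | (Y | (X ^ Z))
t5 = t4 ^ t3 = ((X ^ Z) | (Y | (X ^ Z))) ^ ((X ^ Z) ^ Y)
t6 = t5 | X = (((X ^ Z) | (Y | (X ^ Z))) ^ ((X ^ Z) ^ Y)) | X

(((X ^ Z) | (Y | (X ^ Z))) ^ ((X ^ Z) ^ Y)) | X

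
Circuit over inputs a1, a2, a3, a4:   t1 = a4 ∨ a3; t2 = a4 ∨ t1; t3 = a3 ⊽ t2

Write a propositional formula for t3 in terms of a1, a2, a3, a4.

t1 = a4 ∨ a3
t2 = a4 ∨ t1 = a4 ∨ (a4 ∨ a3)
t3 = a3 ⊽ t2 = a3 ⊽ (a4 ∨ (a4 ∨ a3))

a3 ⊽ (a4 ∨ (a4 ∨ a3))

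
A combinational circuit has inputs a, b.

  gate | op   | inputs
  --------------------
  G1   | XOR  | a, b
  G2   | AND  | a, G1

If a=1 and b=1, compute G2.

G1 = 1 XOR 1 = 0
G2 = 1 AND 0 = 0

0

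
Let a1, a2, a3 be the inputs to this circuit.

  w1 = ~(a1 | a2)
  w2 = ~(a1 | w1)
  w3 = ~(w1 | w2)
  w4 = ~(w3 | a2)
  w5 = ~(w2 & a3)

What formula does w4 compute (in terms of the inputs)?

~((~((~(a1 | a2)) | (~(a1 | (~(a1 | a2)))))) | a2)

w1 = ~(a1 | a2)
w2 = ~(a1 | w1) = ~(a1 | (~(a1 | a2)))
w3 = ~(w1 | w2) = ~((~(a1 | a2)) | (~(a1 | (~(a1 | a2)))))
w4 = ~(w3 | a2) = ~((~((~(a1 | a2)) | (~(a1 | (~(a1 | a2)))))) | a2)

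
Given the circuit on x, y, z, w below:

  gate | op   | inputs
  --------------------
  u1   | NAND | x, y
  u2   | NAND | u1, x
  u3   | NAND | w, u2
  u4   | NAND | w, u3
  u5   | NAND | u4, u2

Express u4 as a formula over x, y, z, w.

w NAND (w NAND ((x NAND y) NAND x))

u1 = x NAND y
u2 = u1 NAND x = (x NAND y) NAND x
u3 = w NAND u2 = w NAND ((x NAND y) NAND x)
u4 = w NAND u3 = w NAND (w NAND ((x NAND y) NAND x))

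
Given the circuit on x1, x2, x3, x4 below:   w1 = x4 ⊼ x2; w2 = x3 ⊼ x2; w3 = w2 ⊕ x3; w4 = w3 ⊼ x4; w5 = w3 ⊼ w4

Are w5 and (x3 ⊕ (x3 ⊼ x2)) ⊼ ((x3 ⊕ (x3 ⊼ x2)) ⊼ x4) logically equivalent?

Yes

w2 = x3 ⊼ x2
w3 = w2 ⊕ x3 = (x3 ⊼ x2) ⊕ x3
w4 = w3 ⊼ x4 = ((x3 ⊼ x2) ⊕ x3) ⊼ x4
w5 = w3 ⊼ w4 = ((x3 ⊼ x2) ⊕ x3) ⊼ (((x3 ⊼ x2) ⊕ x3) ⊼ x4)
At x1=0, x2=0, x3=0, x4=0: circuit gives 0, formula gives 0.
At x1=0, x2=0, x3=0, x4=1: circuit gives 1, formula gives 1.
Agrees on all 16 inputs.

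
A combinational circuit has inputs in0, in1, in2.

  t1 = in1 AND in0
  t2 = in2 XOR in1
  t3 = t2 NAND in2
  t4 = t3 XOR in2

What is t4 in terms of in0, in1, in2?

t2 = in2 XOR in1
t3 = t2 NAND in2 = (in2 XOR in1) NAND in2
t4 = t3 XOR in2 = ((in2 XOR in1) NAND in2) XOR in2

((in2 XOR in1) NAND in2) XOR in2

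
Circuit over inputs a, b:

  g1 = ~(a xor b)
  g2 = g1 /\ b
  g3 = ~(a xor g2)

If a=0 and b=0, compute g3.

g1 = ~(0 xor 0) = 1
g2 = 1 /\ 0 = 0
g3 = ~(0 xor 0) = 1

1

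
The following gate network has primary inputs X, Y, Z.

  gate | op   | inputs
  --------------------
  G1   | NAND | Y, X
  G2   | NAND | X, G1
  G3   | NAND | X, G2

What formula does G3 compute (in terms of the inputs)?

G1 = Y NAND X
G2 = X NAND G1 = X NAND (Y NAND X)
G3 = X NAND G2 = X NAND (X NAND (Y NAND X))

X NAND (X NAND (Y NAND X))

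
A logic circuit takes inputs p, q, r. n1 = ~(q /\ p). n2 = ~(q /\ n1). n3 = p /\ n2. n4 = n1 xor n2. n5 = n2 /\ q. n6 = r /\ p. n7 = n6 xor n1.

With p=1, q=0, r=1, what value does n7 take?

n1 = ~(0 /\ 1) = 1
n6 = 1 /\ 1 = 1
n7 = 1 xor 1 = 0

0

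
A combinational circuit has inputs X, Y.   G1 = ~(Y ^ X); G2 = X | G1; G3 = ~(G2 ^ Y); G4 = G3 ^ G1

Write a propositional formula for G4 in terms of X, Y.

G1 = ~(Y ^ X)
G2 = X | G1 = X | (~(Y ^ X))
G3 = ~(G2 ^ Y) = ~((X | (~(Y ^ X))) ^ Y)
G4 = G3 ^ G1 = (~((X | (~(Y ^ X))) ^ Y)) ^ (~(Y ^ X))

(~((X | (~(Y ^ X))) ^ Y)) ^ (~(Y ^ X))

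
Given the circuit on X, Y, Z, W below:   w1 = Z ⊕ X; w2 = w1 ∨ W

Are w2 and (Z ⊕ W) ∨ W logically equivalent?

w1 = Z ⊕ X
w2 = w1 ∨ W = (Z ⊕ X) ∨ W
At X=1, Y=0, Z=0, W=0: circuit gives 1, formula gives 0.

No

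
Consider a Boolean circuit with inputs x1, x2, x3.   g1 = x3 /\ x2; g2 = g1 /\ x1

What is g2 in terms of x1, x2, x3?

g1 = x3 /\ x2
g2 = g1 /\ x1 = (x3 /\ x2) /\ x1

(x3 /\ x2) /\ x1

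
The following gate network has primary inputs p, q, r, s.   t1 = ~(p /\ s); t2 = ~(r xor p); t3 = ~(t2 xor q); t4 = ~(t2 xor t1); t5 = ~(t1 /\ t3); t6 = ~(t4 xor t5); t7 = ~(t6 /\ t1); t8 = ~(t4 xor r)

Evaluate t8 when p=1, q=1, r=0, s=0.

1

t1 = ~(1 /\ 0) = 1
t2 = ~(0 xor 1) = 0
t4 = ~(0 xor 1) = 0
t8 = ~(0 xor 0) = 1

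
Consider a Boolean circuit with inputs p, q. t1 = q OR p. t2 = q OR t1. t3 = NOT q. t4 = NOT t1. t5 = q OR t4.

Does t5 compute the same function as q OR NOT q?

t1 = q OR p
t4 = NOT t1 = NOT (q OR p)
t5 = q OR t4 = q OR NOT (q OR p)
At p=1, q=0: circuit gives 0, formula gives 1.

No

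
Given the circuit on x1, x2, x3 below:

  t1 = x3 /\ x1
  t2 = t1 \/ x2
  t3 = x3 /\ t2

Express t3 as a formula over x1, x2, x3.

t1 = x3 /\ x1
t2 = t1 \/ x2 = (x3 /\ x1) \/ x2
t3 = x3 /\ t2 = x3 /\ ((x3 /\ x1) \/ x2)

x3 /\ ((x3 /\ x1) \/ x2)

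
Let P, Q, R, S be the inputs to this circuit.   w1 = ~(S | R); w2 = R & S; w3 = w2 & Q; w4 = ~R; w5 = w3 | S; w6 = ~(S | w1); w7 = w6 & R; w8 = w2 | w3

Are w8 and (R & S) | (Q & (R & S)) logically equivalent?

w2 = R & S
w3 = w2 & Q = (R & S) & Q
w8 = w2 | w3 = (R & S) | ((R & S) & Q)
At P=0, Q=0, R=0, S=0: circuit gives 0, formula gives 0.
At P=0, Q=0, R=1, S=1: circuit gives 1, formula gives 1.
Agrees on all 16 inputs.

Yes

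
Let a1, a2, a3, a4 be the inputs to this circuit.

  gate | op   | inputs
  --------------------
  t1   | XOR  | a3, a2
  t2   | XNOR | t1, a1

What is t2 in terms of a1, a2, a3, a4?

(a3 XOR a2) XNOR a1

t1 = a3 XOR a2
t2 = t1 XNOR a1 = (a3 XOR a2) XNOR a1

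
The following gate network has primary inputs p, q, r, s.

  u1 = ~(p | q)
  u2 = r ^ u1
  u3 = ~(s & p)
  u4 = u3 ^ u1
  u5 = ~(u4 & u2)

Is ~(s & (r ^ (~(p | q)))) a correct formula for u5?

No

u1 = ~(p | q)
u2 = r ^ u1 = r ^ (~(p | q))
u3 = ~(s & p)
u4 = u3 ^ u1 = (~(s & p)) ^ (~(p | q))
u5 = ~(u4 & u2) = ~(((~(s & p)) ^ (~(p | q))) & (r ^ (~(p | q))))
At p=0, q=0, r=0, s=1: circuit gives 1, formula gives 0.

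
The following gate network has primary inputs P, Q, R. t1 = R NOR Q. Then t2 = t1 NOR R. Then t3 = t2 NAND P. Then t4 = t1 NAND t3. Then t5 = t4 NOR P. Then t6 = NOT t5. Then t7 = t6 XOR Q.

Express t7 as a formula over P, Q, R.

t1 = R NOR Q
t2 = t1 NOR R = (R NOR Q) NOR R
t3 = t2 NAND P = ((R NOR Q) NOR R) NAND P
t4 = t1 NAND t3 = (R NOR Q) NAND (((R NOR Q) NOR R) NAND P)
t5 = t4 NOR P = ((R NOR Q) NAND (((R NOR Q) NOR R) NAND P)) NOR P
t6 = NOT t5 = NOT (((R NOR Q) NAND (((R NOR Q) NOR R) NAND P)) NOR P)
t7 = t6 XOR Q = NOT (((R NOR Q) NAND (((R NOR Q) NOR R) NAND P)) NOR P) XOR Q

NOT (((R NOR Q) NAND (((R NOR Q) NOR R) NAND P)) NOR P) XOR Q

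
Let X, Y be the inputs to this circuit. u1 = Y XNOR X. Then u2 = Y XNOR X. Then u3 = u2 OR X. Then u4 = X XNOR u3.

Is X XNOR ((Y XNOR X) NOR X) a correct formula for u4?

No

u2 = Y XNOR X
u3 = u2 OR X = (Y XNOR X) OR X
u4 = X XNOR u3 = X XNOR ((Y XNOR X) OR X)
At X=0, Y=0: circuit gives 0, formula gives 1.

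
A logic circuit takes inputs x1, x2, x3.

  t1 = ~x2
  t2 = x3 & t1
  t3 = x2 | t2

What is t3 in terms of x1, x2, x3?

t1 = ~x2
t2 = x3 & t1 = x3 & ~x2
t3 = x2 | t2 = x2 | (x3 & ~x2)

x2 | (x3 & ~x2)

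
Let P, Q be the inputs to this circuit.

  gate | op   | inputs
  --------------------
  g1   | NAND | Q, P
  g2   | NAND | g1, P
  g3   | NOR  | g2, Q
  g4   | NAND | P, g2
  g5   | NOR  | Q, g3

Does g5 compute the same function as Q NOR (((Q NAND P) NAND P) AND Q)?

g1 = Q NAND P
g2 = g1 NAND P = (Q NAND P) NAND P
g3 = g2 NOR Q = ((Q NAND P) NAND P) NOR Q
g5 = Q NOR g3 = Q NOR (((Q NAND P) NAND P) NOR Q)
At P=1, Q=0: circuit gives 0, formula gives 1.

No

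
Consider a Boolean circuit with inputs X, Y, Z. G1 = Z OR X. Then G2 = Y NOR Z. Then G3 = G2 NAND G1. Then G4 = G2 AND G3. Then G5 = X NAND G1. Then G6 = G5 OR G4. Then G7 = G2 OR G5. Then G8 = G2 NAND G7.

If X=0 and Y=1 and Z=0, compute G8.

1

G1 = 0 OR 0 = 0
G2 = 1 NOR 0 = 0
G5 = 0 NAND 0 = 1
G7 = 0 OR 1 = 1
G8 = 0 NAND 1 = 1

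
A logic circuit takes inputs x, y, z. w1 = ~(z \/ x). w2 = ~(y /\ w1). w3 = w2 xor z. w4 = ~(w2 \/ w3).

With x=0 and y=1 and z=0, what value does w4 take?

w1 = ~(0 \/ 0) = 1
w2 = ~(1 /\ 1) = 0
w3 = 0 xor 0 = 0
w4 = ~(0 \/ 0) = 1

1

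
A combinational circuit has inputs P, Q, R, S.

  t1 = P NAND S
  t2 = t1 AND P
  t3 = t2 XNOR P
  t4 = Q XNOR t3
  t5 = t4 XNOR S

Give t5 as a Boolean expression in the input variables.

(Q XNOR (((P NAND S) AND P) XNOR P)) XNOR S

t1 = P NAND S
t2 = t1 AND P = (P NAND S) AND P
t3 = t2 XNOR P = ((P NAND S) AND P) XNOR P
t4 = Q XNOR t3 = Q XNOR (((P NAND S) AND P) XNOR P)
t5 = t4 XNOR S = (Q XNOR (((P NAND S) AND P) XNOR P)) XNOR S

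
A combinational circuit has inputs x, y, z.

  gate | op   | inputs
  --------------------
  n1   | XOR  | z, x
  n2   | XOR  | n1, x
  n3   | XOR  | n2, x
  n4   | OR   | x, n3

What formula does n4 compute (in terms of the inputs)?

x OR (((z XOR x) XOR x) XOR x)

n1 = z XOR x
n2 = n1 XOR x = (z XOR x) XOR x
n3 = n2 XOR x = ((z XOR x) XOR x) XOR x
n4 = x OR n3 = x OR (((z XOR x) XOR x) XOR x)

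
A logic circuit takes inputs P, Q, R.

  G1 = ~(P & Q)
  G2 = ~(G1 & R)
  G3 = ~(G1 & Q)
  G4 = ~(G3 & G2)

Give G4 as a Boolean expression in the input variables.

G1 = ~(P & Q)
G2 = ~(G1 & R) = ~((~(P & Q)) & R)
G3 = ~(G1 & Q) = ~((~(P & Q)) & Q)
G4 = ~(G3 & G2) = ~((~((~(P & Q)) & Q)) & (~((~(P & Q)) & R)))

~((~((~(P & Q)) & Q)) & (~((~(P & Q)) & R)))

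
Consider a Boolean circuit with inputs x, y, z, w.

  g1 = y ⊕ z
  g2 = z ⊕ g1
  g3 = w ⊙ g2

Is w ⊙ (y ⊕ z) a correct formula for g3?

No

g1 = y ⊕ z
g2 = z ⊕ g1 = z ⊕ (y ⊕ z)
g3 = w ⊙ g2 = w ⊙ (z ⊕ (y ⊕ z))
At x=0, y=0, z=1, w=0: circuit gives 1, formula gives 0.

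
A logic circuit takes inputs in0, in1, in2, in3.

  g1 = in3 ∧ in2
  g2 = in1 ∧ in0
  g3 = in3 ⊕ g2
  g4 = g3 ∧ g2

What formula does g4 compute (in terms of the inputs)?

g2 = in1 ∧ in0
g3 = in3 ⊕ g2 = in3 ⊕ (in1 ∧ in0)
g4 = g3 ∧ g2 = (in3 ⊕ (in1 ∧ in0)) ∧ (in1 ∧ in0)

(in3 ⊕ (in1 ∧ in0)) ∧ (in1 ∧ in0)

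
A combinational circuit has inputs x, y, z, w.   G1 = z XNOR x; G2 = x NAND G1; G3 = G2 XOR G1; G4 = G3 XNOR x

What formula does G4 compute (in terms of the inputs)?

G1 = z XNOR x
G2 = x NAND G1 = x NAND (z XNOR x)
G3 = G2 XOR G1 = (x NAND (z XNOR x)) XOR (z XNOR x)
G4 = G3 XNOR x = ((x NAND (z XNOR x)) XOR (z XNOR x)) XNOR x

((x NAND (z XNOR x)) XOR (z XNOR x)) XNOR x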